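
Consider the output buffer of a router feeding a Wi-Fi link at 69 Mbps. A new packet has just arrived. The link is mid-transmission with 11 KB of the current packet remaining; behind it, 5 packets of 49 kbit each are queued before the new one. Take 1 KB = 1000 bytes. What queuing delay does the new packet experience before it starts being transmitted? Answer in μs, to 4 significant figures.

Each queued packet: L/R = 49000/69000000 = 710.145 μs.
5 queued → 3550.72 μs.
Plus remaining 88000 bits of current packet: 1275.36 μs.
Queuing delay = 4826 μs.

4826 μs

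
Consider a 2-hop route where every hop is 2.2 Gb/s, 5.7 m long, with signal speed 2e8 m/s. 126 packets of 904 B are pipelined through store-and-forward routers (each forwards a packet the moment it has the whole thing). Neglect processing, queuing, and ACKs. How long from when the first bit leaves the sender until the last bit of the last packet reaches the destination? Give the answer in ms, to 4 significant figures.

Per-hop transmission t_tx = L/R = 7232/2200000000 = 0.00328727 ms.
Per-hop propagation t_prop = 5.7/200000000 = 2.85e-05 ms.
Pipeline fill: first packet needs 2·t_tx to clear all hops; remaining 125 packets each add one t_tx.
Total = (2+126-1)·t_tx + 2·t_prop = 127·0.00328727 + 2·2.85e-05 = 0.4175 ms.

0.4175 ms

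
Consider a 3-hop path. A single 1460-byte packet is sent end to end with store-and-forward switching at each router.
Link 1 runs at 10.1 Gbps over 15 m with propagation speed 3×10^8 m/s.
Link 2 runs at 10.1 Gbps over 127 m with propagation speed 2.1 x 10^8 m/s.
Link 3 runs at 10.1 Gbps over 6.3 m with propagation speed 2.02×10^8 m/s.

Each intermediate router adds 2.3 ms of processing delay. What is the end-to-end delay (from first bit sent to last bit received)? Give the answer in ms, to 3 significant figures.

4.60 ms

L = 1460 × 8 = 11680 bits.
Transmission delay per hop = L/R = 11680/10100000000 = 0.00115644 ms; 3 hops → 0.00346931 ms.
Propagation delays (d/s per hop): 5e-05, 0.000604762, 3.11881e-05 ms; sum = 0.00068595 ms.
Processing at 2 router(s): 2 × 2.3 ms = 4.6 ms.
End-to-end = 4.60 ms.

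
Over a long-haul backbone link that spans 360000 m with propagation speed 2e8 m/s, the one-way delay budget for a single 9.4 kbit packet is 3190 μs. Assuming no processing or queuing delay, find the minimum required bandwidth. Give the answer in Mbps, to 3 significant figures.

6.76 Mbps

Propagation delay = 360000 / 200000000 = 1800 μs.
Transmission budget = 3190 − 1800 = 1390 μs.
R ≥ L / t_tx = 9400 bits / 0.00139 s = 6.76 Mbps.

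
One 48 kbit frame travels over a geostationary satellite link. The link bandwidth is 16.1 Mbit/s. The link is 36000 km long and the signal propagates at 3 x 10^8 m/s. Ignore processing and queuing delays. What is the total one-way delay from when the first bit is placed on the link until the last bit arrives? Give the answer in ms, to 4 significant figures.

123.0 ms

L = 48000 bits.
Transmission delay = L/R = 48000 / 1.61e+07 = 2.98137 ms.
Propagation delay = d/s = 36000000 m / 300000000 m/s = 120 ms.
Total = 123.0 ms.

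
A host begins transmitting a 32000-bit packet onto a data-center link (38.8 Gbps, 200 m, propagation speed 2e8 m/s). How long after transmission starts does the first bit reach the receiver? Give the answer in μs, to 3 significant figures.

First bit experiences only propagation delay: d/s = 200/200000000 = 1.00 μs.

1.00 μs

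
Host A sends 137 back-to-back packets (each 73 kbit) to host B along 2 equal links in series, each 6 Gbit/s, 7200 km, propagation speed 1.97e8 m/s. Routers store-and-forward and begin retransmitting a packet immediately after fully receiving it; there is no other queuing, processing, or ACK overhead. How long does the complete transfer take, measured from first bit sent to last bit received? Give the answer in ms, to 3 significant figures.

Per-hop transmission t_tx = L/R = 73000/6000000000 = 0.0121667 ms.
Per-hop propagation t_prop = 7200000/197000000 = 36.5482 ms.
Pipeline fill: first packet needs 2·t_tx to clear all hops; remaining 136 packets each add one t_tx.
Total = (2+137-1)·t_tx + 2·t_prop = 138·0.0121667 + 2·36.5482 = 74.8 ms.

74.8 ms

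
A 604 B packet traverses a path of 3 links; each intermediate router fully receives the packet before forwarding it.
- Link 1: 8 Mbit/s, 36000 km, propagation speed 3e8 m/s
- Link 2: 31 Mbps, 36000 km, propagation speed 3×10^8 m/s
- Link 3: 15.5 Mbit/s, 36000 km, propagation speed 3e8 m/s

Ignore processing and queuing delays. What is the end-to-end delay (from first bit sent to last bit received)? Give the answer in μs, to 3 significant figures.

L = 604 × 8 = 4832 bits.
Transmission delays (L/R per hop): 604, 155.871, 311.742 μs; sum = 1071.61 μs.
Propagation delays (d/s per hop): 120000, 120000, 120000 μs; sum = 360000 μs.
End-to-end = 361000 μs.

361000 μs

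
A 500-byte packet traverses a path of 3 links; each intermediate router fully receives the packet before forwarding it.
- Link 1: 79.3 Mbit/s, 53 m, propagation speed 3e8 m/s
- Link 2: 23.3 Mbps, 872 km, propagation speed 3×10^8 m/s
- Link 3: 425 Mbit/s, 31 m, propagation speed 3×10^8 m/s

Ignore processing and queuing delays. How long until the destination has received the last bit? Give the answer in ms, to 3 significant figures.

3.14 ms

L = 500 × 8 = 4000 bits.
Transmission delays (L/R per hop): 0.0504414, 0.171674, 0.00941176 ms; sum = 0.231527 ms.
Propagation delays (d/s per hop): 0.000176667, 2.90667, 0.000103333 ms; sum = 2.90695 ms.
End-to-end = 3.14 ms.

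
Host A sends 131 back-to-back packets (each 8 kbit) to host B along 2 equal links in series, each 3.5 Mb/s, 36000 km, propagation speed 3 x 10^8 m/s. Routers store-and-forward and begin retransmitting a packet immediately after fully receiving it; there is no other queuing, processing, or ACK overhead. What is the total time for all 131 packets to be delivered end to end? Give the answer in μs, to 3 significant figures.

542000 μs

Per-hop transmission t_tx = L/R = 8000/3500000 = 2285.71 μs.
Per-hop propagation t_prop = 36000000/300000000 = 120000 μs.
Pipeline fill: first packet needs 2·t_tx to clear all hops; remaining 130 packets each add one t_tx.
Total = (2+131-1)·t_tx + 2·t_prop = 132·2285.71 + 2·120000 = 542000 μs.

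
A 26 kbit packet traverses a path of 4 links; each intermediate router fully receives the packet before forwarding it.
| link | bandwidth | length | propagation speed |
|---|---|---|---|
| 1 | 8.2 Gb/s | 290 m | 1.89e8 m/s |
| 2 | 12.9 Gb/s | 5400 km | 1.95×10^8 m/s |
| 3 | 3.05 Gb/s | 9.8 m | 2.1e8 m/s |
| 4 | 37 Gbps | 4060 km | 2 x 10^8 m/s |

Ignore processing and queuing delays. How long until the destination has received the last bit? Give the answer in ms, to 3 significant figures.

48.0 ms

L = 26000 bits.
Transmission delays (L/R per hop): 0.00317073, 0.0020155, 0.00852459, 0.000702703 ms; sum = 0.0144135 ms.
Propagation delays (d/s per hop): 0.00153439, 27.6923, 4.66667e-05, 20.3 ms; sum = 47.9939 ms.
End-to-end = 48.0 ms.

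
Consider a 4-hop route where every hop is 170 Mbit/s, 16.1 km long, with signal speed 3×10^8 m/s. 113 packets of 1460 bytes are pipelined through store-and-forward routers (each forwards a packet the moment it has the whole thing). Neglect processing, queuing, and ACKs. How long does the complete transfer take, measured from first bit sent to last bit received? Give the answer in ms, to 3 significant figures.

8.18 ms

Per-hop transmission t_tx = L/R = 11680/170000000 = 0.0687059 ms.
Per-hop propagation t_prop = 16100/300000000 = 0.0536667 ms.
Pipeline fill: first packet needs 4·t_tx to clear all hops; remaining 112 packets each add one t_tx.
Total = (4+113-1)·t_tx + 4·t_prop = 116·0.0687059 + 4·0.0536667 = 8.18 ms.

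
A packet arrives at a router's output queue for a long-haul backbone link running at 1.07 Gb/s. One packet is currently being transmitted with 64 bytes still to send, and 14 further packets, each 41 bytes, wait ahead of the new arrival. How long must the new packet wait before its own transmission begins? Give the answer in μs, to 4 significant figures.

Each queued packet: L/R = 328/1.07e+09 = 0.306542 μs.
14 queued → 4.29159 μs.
Plus remaining 512 bits of current packet: 0.478505 μs.
Queuing delay = 4.770 μs.

4.770 μs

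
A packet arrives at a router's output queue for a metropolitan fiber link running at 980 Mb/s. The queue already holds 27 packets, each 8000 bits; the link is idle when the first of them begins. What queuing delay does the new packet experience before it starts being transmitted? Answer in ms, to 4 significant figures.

Each queued packet: L/R = 8000/980000000 = 0.00816327 ms.
27 queued → 0.220408 ms.
Queuing delay = 0.2204 ms.

0.2204 ms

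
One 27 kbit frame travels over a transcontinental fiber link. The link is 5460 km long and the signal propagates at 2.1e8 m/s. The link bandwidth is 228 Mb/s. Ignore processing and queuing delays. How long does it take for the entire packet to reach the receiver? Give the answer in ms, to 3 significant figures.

L = 27000 bits.
Transmission delay = L/R = 27000 / 228000000 = 0.118421 ms.
Propagation delay = d/s = 5460000 m / 210000000 m/s = 26 ms.
Total = 26.1 ms.

26.1 ms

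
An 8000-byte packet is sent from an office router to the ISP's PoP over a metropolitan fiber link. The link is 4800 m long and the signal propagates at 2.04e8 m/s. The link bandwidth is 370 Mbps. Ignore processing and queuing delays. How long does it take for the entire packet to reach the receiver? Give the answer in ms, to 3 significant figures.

0.197 ms

L = 8000 × 8 = 64000 bits.
Transmission delay = L/R = 64000 / 370000000 = 0.172973 ms.
Propagation delay = d/s = 4800 m / 204000000 m/s = 0.0235294 ms.
Total = 0.197 ms.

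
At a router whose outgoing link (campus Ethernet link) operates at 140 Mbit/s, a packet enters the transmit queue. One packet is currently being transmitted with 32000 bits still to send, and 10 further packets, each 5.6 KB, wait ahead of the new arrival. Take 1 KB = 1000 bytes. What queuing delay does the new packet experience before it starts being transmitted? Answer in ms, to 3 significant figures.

Each queued packet: L/R = 44800/140000000 = 0.32 ms.
10 queued → 3.2 ms.
Plus remaining 32000 bits of current packet: 0.228571 ms.
Queuing delay = 3.43 ms.

3.43 ms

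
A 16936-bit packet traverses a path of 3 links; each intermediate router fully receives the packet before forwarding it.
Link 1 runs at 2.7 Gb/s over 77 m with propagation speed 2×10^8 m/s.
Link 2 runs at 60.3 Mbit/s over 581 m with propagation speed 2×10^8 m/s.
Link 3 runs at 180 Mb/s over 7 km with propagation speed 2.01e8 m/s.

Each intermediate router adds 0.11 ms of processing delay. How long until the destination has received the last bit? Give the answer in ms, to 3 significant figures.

0.639 ms

Transmission delays (L/R per hop): 0.00627259, 0.280862, 0.0940889 ms; sum = 0.381224 ms.
Propagation delays (d/s per hop): 0.000385, 0.002905, 0.0348259 ms; sum = 0.0381159 ms.
Processing at 2 router(s): 2 × 0.11 ms = 0.22 ms.
End-to-end = 0.639 ms.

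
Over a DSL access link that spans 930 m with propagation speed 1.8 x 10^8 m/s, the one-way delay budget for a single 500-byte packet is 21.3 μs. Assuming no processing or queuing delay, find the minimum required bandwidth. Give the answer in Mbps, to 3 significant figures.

248 Mbps

L = 4000 bits.
Propagation delay = 930 / 180000000 = 5.16667 μs.
Transmission budget = 21.3 − 5.16667 = 16.1333 μs.
R ≥ L / t_tx = 4000 bits / 1.61333e-05 s = 248 Mbps.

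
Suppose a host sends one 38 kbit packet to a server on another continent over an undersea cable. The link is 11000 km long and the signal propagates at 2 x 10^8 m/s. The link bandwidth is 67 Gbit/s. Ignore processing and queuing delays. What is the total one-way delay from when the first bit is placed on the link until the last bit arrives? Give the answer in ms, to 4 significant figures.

55.00 ms

L = 38000 bits.
Transmission delay = L/R = 38000 / 67000000000 = 0.000567164 ms.
Propagation delay = d/s = 11000000 m / 200000000 m/s = 55 ms.
Total = 55.00 ms.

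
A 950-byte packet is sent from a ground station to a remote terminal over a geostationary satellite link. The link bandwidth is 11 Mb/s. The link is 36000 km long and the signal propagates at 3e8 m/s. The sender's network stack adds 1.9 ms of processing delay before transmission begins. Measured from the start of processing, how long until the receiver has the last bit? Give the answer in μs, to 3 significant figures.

L = 950 × 8 = 7600 bits.
Transmission delay = L/R = 7600 / 11000000 = 690.909 μs.
Propagation delay = d/s = 36000000 m / 300000000 m/s = 120000 μs.
Plus processing delay 1.9 ms = 1900 μs.
Total = 123000 μs.

123000 μs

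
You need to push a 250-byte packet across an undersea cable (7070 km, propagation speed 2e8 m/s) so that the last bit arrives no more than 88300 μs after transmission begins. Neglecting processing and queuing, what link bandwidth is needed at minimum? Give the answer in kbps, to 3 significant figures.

37.8 kbps

L = 2000 bits.
Propagation delay = 7070000 / 200000000 = 35350 μs.
Transmission budget = 88300 − 35350 = 52950 μs.
R ≥ L / t_tx = 2000 bits / 0.05295 s = 37.8 kbps.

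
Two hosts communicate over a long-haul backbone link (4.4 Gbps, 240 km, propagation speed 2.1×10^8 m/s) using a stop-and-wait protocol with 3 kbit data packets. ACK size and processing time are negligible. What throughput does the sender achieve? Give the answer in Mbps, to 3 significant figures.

1.31 Mbps

t_tx = L/R = 3000/4400000000 = 6.81818e-07 s.
t_prop = 240000/210000000 = 0.00114286 s; RTT = 0.00228571 s.
Cycle = t_tx + RTT = 0.0022864 s.
Throughput = L / cycle = 3000 / 0.0022864 = 1.31 Mbps.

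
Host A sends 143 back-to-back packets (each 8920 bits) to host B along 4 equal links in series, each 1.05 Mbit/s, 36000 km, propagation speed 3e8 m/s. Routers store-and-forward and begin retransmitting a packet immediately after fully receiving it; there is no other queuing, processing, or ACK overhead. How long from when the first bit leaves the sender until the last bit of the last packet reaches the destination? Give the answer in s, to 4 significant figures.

Per-hop transmission t_tx = L/R = 8920/1050000 = 0.00849524 s.
Per-hop propagation t_prop = 36000000/300000000 = 0.12 s.
Pipeline fill: first packet needs 4·t_tx to clear all hops; remaining 142 packets each add one t_tx.
Total = (4+143-1)·t_tx + 4·t_prop = 146·0.00849524 + 4·0.12 = 1.720 s.

1.720 s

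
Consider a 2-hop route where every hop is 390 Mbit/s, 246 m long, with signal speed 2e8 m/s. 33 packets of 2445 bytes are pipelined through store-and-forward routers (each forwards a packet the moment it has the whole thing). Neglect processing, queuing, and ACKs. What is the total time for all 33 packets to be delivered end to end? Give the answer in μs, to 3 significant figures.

Per-hop transmission t_tx = L/R = 19560/390000000 = 50.1538 μs.
Per-hop propagation t_prop = 246/200000000 = 1.23 μs.
Pipeline fill: first packet needs 2·t_tx to clear all hops; remaining 32 packets each add one t_tx.
Total = (2+33-1)·t_tx + 2·t_prop = 34·50.1538 + 2·1.23 = 1710 μs.

1710 μs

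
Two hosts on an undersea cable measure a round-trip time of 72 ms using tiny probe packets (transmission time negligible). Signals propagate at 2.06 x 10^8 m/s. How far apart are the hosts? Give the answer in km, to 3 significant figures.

One-way propagation = RTT/2 = 36 ms.
d = s × t = 206000000 × 0.036 = 7420 km.

7420 km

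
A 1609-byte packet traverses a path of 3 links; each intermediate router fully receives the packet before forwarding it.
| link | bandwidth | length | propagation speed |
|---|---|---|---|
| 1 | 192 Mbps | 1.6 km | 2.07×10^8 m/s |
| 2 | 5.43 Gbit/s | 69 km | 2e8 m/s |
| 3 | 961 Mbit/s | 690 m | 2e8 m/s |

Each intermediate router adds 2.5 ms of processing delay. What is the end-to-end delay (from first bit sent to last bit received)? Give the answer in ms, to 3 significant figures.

L = 1609 × 8 = 12872 bits.
Transmission delays (L/R per hop): 0.0670417, 0.00237053, 0.0133944 ms; sum = 0.0828066 ms.
Propagation delays (d/s per hop): 0.00772947, 0.345, 0.00345 ms; sum = 0.356179 ms.
Processing at 2 router(s): 2 × 2.5 ms = 5 ms.
End-to-end = 5.44 ms.

5.44 ms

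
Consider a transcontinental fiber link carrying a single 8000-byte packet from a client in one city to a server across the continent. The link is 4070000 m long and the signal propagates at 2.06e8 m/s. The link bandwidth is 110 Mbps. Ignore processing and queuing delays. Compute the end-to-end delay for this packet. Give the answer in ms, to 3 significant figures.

L = 8000 × 8 = 64000 bits.
Transmission delay = L/R = 64000 / 110000000 = 0.581818 ms.
Propagation delay = d/s = 4070000 m / 206000000 m/s = 19.7573 ms.
Total = 20.3 ms.

20.3 ms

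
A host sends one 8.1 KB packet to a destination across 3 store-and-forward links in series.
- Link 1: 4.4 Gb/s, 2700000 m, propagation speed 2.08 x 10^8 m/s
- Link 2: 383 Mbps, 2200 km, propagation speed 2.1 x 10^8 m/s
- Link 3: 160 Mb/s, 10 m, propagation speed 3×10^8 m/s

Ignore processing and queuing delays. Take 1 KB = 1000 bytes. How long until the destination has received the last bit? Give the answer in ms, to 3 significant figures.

24.0 ms

L = 64800 bits.
Transmission delays (L/R per hop): 0.0147273, 0.169191, 0.405 ms; sum = 0.588918 ms.
Propagation delays (d/s per hop): 12.9808, 10.4762, 3.33333e-05 ms; sum = 23.457 ms.
End-to-end = 24.0 ms.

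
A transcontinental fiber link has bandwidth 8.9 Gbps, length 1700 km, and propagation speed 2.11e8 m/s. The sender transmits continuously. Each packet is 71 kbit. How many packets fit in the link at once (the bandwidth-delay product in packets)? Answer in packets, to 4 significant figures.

1010 packets

Propagation delay = 1700000 / 211000000 = 0.00805687 s.
BDP = R × t_prop = 8900000000 × 0.00805687 = 71706200 bits.
In packets of 71000 bits: 1010 packets.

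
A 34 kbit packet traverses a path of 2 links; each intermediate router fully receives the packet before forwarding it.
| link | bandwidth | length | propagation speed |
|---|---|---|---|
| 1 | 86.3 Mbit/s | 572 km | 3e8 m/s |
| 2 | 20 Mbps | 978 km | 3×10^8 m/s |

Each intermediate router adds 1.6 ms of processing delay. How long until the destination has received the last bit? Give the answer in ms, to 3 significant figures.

L = 34000 bits.
Transmission delays (L/R per hop): 0.393975, 1.7 ms; sum = 2.09397 ms.
Propagation delays (d/s per hop): 1.90667, 3.26 ms; sum = 5.16667 ms.
Processing at 1 router(s): 1 × 1.6 ms = 1.6 ms.
End-to-end = 8.86 ms.

8.86 ms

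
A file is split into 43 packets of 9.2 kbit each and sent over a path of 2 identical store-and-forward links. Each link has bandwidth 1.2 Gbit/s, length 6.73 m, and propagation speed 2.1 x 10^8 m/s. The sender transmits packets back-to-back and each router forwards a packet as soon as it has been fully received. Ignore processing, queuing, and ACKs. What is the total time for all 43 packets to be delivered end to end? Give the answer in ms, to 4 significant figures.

Per-hop transmission t_tx = L/R = 9200/1200000000 = 0.00766667 ms.
Per-hop propagation t_prop = 6.73/210000000 = 3.20476e-05 ms.
Pipeline fill: first packet needs 2·t_tx to clear all hops; remaining 42 packets each add one t_tx.
Total = (2+43-1)·t_tx + 2·t_prop = 44·0.00766667 + 2·3.20476e-05 = 0.3374 ms.

0.3374 ms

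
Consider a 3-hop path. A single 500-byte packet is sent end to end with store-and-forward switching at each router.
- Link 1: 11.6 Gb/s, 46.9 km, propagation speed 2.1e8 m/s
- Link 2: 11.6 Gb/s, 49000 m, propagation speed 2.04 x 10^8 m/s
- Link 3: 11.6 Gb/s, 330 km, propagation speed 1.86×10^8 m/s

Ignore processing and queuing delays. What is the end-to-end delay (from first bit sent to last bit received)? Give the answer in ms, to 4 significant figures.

2.239 ms

L = 500 × 8 = 4000 bits.
Transmission delay per hop = L/R = 4000/11600000000 = 0.000344828 ms; 3 hops → 0.00103448 ms.
Propagation delays (d/s per hop): 0.223333, 0.240196, 1.77419 ms; sum = 2.23772 ms.
End-to-end = 2.239 ms.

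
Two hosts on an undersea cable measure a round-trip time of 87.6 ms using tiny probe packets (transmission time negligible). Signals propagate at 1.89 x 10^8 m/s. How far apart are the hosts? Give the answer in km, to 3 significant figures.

One-way propagation = RTT/2 = 43.8 ms.
d = s × t = 189000000 × 0.0438 = 8280 km.

8280 km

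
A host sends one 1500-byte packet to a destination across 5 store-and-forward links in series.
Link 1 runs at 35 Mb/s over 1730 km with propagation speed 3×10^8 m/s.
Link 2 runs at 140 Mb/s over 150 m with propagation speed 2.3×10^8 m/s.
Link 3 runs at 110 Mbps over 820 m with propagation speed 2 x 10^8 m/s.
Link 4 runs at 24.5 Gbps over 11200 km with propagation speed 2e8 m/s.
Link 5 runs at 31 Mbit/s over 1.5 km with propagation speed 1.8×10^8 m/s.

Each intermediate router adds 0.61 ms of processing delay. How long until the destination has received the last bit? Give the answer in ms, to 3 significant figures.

65.1 ms

L = 1500 × 8 = 12000 bits.
Transmission delays (L/R per hop): 0.342857, 0.0857143, 0.109091, 0.000489796, 0.387097 ms; sum = 0.925249 ms.
Propagation delays (d/s per hop): 5.76667, 0.000652174, 0.0041, 56, 0.00833333 ms; sum = 61.7798 ms.
Processing at 4 router(s): 4 × 0.61 ms = 2.44 ms.
End-to-end = 65.1 ms.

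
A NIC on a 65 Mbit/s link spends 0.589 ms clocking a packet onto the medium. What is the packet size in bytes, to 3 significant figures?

L = R × t_tx = 65000000 b/s × 0.000589 s = 38285 bits.
In bytes: 38285 / 8 = 4790 bytes.

4790 bytes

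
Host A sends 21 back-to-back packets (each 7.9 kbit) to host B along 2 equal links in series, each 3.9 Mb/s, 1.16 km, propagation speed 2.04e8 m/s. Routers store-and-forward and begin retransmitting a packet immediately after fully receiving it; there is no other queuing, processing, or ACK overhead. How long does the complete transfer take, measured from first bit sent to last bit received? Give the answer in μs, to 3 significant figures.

Per-hop transmission t_tx = L/R = 7900/3900000 = 2025.64 μs.
Per-hop propagation t_prop = 1160/204000000 = 5.68627 μs.
Pipeline fill: first packet needs 2·t_tx to clear all hops; remaining 20 packets each add one t_tx.
Total = (2+21-1)·t_tx + 2·t_prop = 22·2025.64 + 2·5.68627 = 44600 μs.

44600 μs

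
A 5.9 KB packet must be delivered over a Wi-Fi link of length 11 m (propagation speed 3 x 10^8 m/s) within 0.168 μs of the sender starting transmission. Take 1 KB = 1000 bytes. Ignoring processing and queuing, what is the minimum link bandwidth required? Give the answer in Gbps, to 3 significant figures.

359 Gbps

L = 47200 bits.
Propagation delay = 11 / 300000000 = 0.0366667 μs.
Transmission budget = 0.168 − 0.0366667 = 0.131333 μs.
R ≥ L / t_tx = 47200 bits / 1.31333e-07 s = 359 Gbps.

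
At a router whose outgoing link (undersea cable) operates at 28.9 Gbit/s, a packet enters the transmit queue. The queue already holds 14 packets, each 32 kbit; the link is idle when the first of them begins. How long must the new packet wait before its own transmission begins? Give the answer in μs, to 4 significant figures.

Each queued packet: L/R = 32000/28900000000 = 1.10727 μs.
14 queued → 15.5017 μs.
Queuing delay = 15.50 μs.

15.50 μs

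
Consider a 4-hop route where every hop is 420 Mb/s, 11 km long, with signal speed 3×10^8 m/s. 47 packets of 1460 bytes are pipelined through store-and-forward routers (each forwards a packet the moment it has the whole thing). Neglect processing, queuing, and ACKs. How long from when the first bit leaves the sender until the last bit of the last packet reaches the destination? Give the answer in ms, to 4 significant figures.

Per-hop transmission t_tx = L/R = 11680/420000000 = 0.0278095 ms.
Per-hop propagation t_prop = 11000/300000000 = 0.0366667 ms.
Pipeline fill: first packet needs 4·t_tx to clear all hops; remaining 46 packets each add one t_tx.
Total = (4+47-1)·t_tx + 4·t_prop = 50·0.0278095 + 4·0.0366667 = 1.537 ms.

1.537 ms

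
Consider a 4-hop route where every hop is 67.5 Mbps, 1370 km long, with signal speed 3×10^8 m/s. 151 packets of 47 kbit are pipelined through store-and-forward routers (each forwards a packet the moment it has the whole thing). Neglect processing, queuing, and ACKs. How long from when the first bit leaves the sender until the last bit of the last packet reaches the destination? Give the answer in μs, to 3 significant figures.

125000 μs

Per-hop transmission t_tx = L/R = 47000/67500000 = 696.296 μs.
Per-hop propagation t_prop = 1370000/300000000 = 4566.67 μs.
Pipeline fill: first packet needs 4·t_tx to clear all hops; remaining 150 packets each add one t_tx.
Total = (4+151-1)·t_tx + 4·t_prop = 154·696.296 + 4·4566.67 = 125000 μs.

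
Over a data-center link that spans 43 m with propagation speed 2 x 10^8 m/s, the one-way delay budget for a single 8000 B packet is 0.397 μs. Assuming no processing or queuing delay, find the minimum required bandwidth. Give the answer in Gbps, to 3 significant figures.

L = 64000 bits.
Propagation delay = 43 / 200000000 = 0.215 μs.
Transmission budget = 0.397 − 0.215 = 0.182 μs.
R ≥ L / t_tx = 64000 bits / 1.82e-07 s = 352 Gbps.

352 Gbps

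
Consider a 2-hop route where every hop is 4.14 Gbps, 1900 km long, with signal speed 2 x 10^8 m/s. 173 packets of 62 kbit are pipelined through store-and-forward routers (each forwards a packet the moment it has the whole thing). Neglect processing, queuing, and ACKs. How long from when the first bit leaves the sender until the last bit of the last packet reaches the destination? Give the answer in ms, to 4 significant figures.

Per-hop transmission t_tx = L/R = 62000/4.14e+09 = 0.0149758 ms.
Per-hop propagation t_prop = 1900000/200000000 = 9.5 ms.
Pipeline fill: first packet needs 2·t_tx to clear all hops; remaining 172 packets each add one t_tx.
Total = (2+173-1)·t_tx + 2·t_prop = 174·0.0149758 + 2·9.5 = 21.61 ms.

21.61 ms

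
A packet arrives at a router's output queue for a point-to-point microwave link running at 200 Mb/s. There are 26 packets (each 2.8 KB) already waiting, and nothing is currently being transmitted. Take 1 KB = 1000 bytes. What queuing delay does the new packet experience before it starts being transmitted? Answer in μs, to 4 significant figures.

Each queued packet: L/R = 22400/200000000 = 112 μs.
26 queued → 2912 μs.
Queuing delay = 2912 μs.

2912 μs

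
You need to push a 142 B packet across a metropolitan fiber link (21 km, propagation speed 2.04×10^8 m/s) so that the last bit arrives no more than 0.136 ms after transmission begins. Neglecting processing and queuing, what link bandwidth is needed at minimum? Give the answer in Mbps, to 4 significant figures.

L = 1136 bits.
Propagation delay = 21000 / 204000000 = 0.102941 ms.
Transmission budget = 0.136 − 0.102941 = 0.0330588 ms.
R ≥ L / t_tx = 1136 bits / 3.30588e-05 s = 34.36 Mbps.

34.36 Mbps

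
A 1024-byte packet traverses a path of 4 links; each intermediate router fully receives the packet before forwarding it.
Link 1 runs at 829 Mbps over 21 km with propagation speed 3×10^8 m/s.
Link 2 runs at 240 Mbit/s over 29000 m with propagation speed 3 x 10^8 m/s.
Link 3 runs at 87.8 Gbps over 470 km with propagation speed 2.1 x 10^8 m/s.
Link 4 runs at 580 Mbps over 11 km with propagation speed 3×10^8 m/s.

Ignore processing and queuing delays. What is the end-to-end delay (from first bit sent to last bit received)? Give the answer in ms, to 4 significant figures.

L = 1024 × 8 = 8192 bits.
Transmission delays (L/R per hop): 0.00988179, 0.0341333, 9.3303e-05, 0.0141241 ms; sum = 0.0582326 ms.
Propagation delays (d/s per hop): 0.07, 0.0966667, 2.2381, 0.0366667 ms; sum = 2.44143 ms.
End-to-end = 2.500 ms.

2.500 ms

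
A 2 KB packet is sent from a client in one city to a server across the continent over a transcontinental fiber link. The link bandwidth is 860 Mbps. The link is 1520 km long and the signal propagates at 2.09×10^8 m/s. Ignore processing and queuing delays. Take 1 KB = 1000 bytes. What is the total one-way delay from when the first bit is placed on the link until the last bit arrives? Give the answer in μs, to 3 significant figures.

L = 16000 bits.
Transmission delay = L/R = 16000 / 860000000 = 18.6047 μs.
Propagation delay = d/s = 1520000 m / 209000000 m/s = 7272.73 μs.
Total = 7290 μs.

7290 μs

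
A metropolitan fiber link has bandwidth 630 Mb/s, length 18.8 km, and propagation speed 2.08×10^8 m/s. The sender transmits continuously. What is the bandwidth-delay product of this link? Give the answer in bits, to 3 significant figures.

Propagation delay = 18800 / 208000000 = 9.03846e-05 s.
BDP = R × t_prop = 630000000 × 9.03846e-05 = 56942.3 bits.

56900 bits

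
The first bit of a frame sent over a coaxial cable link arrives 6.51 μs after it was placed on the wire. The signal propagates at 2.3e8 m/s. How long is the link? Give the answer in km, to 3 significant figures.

d = s × t_prop = 2.3e+08 × 6.51e-06 = 1.50 km.

1.50 km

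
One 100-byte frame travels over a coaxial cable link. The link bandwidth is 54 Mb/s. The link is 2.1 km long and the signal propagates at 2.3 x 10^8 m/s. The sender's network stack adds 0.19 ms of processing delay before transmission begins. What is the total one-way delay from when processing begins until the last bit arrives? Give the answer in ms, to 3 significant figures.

0.214 ms

L = 100 × 8 = 800 bits.
Transmission delay = L/R = 800 / 54000000 = 0.0148148 ms.
Propagation delay = d/s = 2100 m / 2.3e+08 m/s = 0.00913043 ms.
Plus processing delay 0.19 ms = 0.19 ms.
Total = 0.214 ms.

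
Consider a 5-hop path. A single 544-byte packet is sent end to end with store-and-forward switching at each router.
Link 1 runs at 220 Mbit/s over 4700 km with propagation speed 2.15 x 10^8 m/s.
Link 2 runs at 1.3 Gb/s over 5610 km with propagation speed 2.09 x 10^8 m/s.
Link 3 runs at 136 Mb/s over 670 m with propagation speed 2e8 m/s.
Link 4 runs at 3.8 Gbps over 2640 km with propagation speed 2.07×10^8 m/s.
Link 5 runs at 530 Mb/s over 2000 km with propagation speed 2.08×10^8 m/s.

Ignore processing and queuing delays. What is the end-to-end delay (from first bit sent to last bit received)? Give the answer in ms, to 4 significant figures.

L = 544 × 8 = 4352 bits.
Transmission delays (L/R per hop): 0.0197818, 0.00334769, 0.032, 0.00114526, 0.00821132 ms; sum = 0.0644861 ms.
Propagation delays (d/s per hop): 21.8605, 26.8421, 0.00335, 12.7536, 9.61538 ms; sum = 71.0749 ms.
End-to-end = 71.14 ms.

71.14 ms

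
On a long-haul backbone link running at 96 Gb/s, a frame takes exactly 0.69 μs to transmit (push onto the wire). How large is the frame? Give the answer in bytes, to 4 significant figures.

8280 bytes

L = R × t_tx = 96000000000 b/s × 6.9e-07 s = 66240 bits.
In bytes: 66240 / 8 = 8280 bytes.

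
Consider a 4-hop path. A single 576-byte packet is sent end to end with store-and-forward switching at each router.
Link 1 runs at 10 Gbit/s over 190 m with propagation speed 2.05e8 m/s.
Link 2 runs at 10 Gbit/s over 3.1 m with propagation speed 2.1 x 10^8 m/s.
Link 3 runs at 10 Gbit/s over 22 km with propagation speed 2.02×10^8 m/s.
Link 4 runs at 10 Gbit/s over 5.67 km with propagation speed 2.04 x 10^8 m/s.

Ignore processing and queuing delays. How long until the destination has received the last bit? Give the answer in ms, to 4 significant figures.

L = 576 × 8 = 4608 bits.
Transmission delay per hop = L/R = 4608/10000000000 = 0.0004608 ms; 4 hops → 0.0018432 ms.
Propagation delays (d/s per hop): 0.000926829, 1.47619e-05, 0.108911, 0.0277941 ms; sum = 0.137647 ms.
End-to-end = 0.1395 ms.

0.1395 ms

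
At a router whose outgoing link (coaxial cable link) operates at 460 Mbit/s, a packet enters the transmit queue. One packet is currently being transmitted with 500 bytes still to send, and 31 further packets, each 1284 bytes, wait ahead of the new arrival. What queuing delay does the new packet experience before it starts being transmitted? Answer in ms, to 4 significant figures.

0.7009 ms

Each queued packet: L/R = 10272/460000000 = 0.0223304 ms.
31 queued → 0.692243 ms.
Plus remaining 4000 bits of current packet: 0.00869565 ms.
Queuing delay = 0.7009 ms.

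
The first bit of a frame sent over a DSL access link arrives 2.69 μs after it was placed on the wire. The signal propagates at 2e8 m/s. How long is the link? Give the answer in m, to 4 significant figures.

538.0 m

d = s × t_prop = 200000000 × 2.69e-06 = 538.0 m.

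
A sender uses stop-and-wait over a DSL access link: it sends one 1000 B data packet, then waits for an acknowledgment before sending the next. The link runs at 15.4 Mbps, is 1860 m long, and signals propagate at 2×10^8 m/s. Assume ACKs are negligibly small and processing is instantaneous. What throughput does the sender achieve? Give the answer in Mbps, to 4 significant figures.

14.87 Mbps

t_tx = L/R = 8000/15400000 = 0.000519481 s.
t_prop = 1860/200000000 = 9.3e-06 s; RTT = 1.86e-05 s.
Cycle = t_tx + RTT = 0.000538081 s.
Throughput = L / cycle = 8000 / 0.000538081 = 14.87 Mbps.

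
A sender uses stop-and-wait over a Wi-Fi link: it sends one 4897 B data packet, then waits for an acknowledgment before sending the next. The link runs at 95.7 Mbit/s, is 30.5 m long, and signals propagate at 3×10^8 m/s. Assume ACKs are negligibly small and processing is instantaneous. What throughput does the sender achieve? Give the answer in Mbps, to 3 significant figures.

t_tx = L/R = 39176/95700000 = 0.000409363 s.
t_prop = 30.5/300000000 = 1.01667e-07 s; RTT = 2.03333e-07 s.
Cycle = t_tx + RTT = 0.000409566 s.
Throughput = L / cycle = 39176 / 0.000409566 = 95.7 Mbps.

95.7 Mbps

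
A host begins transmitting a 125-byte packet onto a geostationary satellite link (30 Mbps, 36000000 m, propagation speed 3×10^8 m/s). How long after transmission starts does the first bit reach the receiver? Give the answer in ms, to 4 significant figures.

First bit experiences only propagation delay: d/s = 36000000/300000000 = 120.0 ms.

120.0 ms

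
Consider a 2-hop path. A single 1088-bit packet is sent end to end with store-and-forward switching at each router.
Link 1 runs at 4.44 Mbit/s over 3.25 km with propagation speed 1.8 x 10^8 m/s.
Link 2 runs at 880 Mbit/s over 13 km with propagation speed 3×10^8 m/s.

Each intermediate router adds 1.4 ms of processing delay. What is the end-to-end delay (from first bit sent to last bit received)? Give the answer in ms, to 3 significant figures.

1.71 ms

Transmission delays (L/R per hop): 0.245045, 0.00123636 ms; sum = 0.246281 ms.
Propagation delays (d/s per hop): 0.0180556, 0.0433333 ms; sum = 0.0613889 ms.
Processing at 1 router(s): 1 × 1.4 ms = 1.4 ms.
End-to-end = 1.71 ms.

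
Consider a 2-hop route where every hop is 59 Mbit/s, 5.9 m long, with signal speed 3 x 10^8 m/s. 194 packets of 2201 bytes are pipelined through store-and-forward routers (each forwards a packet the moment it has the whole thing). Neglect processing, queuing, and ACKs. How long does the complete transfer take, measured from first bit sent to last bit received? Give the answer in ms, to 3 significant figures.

58.2 ms

Per-hop transmission t_tx = L/R = 17608/59000000 = 0.298441 ms.
Per-hop propagation t_prop = 5.9/300000000 = 1.96667e-05 ms.
Pipeline fill: first packet needs 2·t_tx to clear all hops; remaining 193 packets each add one t_tx.
Total = (2+194-1)·t_tx + 2·t_prop = 195·0.298441 + 2·1.96667e-05 = 58.2 ms.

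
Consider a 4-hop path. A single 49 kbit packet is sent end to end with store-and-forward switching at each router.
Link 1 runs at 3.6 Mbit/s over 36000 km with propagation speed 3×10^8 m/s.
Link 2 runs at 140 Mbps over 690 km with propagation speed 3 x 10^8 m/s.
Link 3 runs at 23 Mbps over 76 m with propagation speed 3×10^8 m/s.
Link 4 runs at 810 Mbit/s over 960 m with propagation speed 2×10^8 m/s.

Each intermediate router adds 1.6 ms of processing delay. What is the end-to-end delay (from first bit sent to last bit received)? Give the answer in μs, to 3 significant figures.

L = 49000 bits.
Transmission delays (L/R per hop): 13611.1, 350, 2130.43, 60.4938 μs; sum = 16152 μs.
Propagation delays (d/s per hop): 120000, 2300, 0.253333, 4.8 μs; sum = 122305 μs.
Processing at 3 router(s): 3 × 1.6 ms = 4800 μs.
End-to-end = 143000 μs.

143000 μs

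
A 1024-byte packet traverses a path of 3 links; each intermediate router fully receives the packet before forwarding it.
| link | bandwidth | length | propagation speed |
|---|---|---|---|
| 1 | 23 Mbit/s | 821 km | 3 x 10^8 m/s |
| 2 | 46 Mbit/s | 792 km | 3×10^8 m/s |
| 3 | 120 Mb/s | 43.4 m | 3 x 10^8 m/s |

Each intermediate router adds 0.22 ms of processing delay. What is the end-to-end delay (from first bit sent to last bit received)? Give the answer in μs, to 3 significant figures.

L = 1024 × 8 = 8192 bits.
Transmission delays (L/R per hop): 356.174, 178.087, 68.2667 μs; sum = 602.528 μs.
Propagation delays (d/s per hop): 2736.67, 2640, 0.144667 μs; sum = 5376.81 μs.
Processing at 2 router(s): 2 × 0.22 ms = 440 μs.
End-to-end = 6420 μs.

6420 μs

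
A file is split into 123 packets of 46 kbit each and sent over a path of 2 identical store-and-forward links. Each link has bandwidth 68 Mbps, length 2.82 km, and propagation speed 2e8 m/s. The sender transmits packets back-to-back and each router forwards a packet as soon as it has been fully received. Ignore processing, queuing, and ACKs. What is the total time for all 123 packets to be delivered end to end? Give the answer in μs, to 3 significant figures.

Per-hop transmission t_tx = L/R = 46000/68000000 = 676.471 μs.
Per-hop propagation t_prop = 2820/200000000 = 14.1 μs.
Pipeline fill: first packet needs 2·t_tx to clear all hops; remaining 122 packets each add one t_tx.
Total = (2+123-1)·t_tx + 2·t_prop = 124·676.471 + 2·14.1 = 83900 μs.

83900 μs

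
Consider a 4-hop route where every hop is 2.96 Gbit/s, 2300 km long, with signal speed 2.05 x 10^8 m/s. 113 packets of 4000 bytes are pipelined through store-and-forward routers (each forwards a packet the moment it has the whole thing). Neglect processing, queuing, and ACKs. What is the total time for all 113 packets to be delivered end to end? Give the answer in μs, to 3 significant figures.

Per-hop transmission t_tx = L/R = 32000/2960000000 = 10.8108 μs.
Per-hop propagation t_prop = 2300000/2.05e+08 = 11219.5 μs.
Pipeline fill: first packet needs 4·t_tx to clear all hops; remaining 112 packets each add one t_tx.
Total = (4+113-1)·t_tx + 4·t_prop = 116·10.8108 + 4·11219.5 = 46100 μs.

46100 μs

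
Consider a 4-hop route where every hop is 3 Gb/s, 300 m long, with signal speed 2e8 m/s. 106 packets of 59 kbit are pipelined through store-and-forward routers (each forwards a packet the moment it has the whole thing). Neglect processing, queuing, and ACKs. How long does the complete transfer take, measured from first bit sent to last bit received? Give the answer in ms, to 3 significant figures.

Per-hop transmission t_tx = L/R = 59000/3000000000 = 0.0196667 ms.
Per-hop propagation t_prop = 300/200000000 = 0.0015 ms.
Pipeline fill: first packet needs 4·t_tx to clear all hops; remaining 105 packets each add one t_tx.
Total = (4+106-1)·t_tx + 4·t_prop = 109·0.0196667 + 4·0.0015 = 2.15 ms.

2.15 ms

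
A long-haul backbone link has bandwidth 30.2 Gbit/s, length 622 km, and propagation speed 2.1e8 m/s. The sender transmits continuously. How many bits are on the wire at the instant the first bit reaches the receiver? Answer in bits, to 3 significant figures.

Propagation delay = 622000 / 210000000 = 0.0029619 s.
BDP = R × t_prop = 30200000000 × 0.0029619 = 89449500 bits.

89400000 bits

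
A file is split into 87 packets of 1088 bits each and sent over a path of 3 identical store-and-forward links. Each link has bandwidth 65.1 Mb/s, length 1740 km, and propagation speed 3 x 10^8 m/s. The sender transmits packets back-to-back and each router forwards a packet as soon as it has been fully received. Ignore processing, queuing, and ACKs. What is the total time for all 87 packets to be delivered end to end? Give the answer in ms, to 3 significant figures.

Per-hop transmission t_tx = L/R = 1088/6.51e+07 = 0.0167127 ms.
Per-hop propagation t_prop = 1740000/300000000 = 5.8 ms.
Pipeline fill: first packet needs 3·t_tx to clear all hops; remaining 86 packets each add one t_tx.
Total = (3+87-1)·t_tx + 3·t_prop = 89·0.0167127 + 3·5.8 = 18.9 ms.

18.9 ms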